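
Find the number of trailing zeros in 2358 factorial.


floor(2358/5) = 471
floor(2358/25) = 94
floor(2358/125) = 18
floor(2358/625) = 3
Total = 586

586 trailing zeros


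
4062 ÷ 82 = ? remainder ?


4062 = 82 * 49 + 44
Check: 4018 + 44 = 4062

q = 49, r = 44


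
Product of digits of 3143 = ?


3 × 1 × 4 × 3 = 36


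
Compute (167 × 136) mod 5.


167 × 136 = 22712
22712 mod 5 = 2


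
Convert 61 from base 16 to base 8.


61 (base 16) = 97 (decimal)
97 (decimal) = 141 (base 8)


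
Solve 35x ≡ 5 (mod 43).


GCD(35, 43) = 1, unique solution
a^(-1) mod 43 = 16
x = 16 * 5 mod 43 = 37

x ≡ 37 (mod 43)


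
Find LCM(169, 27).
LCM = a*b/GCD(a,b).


GCD(169, 27) = 1
LCM = 169*27/1 = 4563/1 = 4563

LCM = 4563


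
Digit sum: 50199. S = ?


5 + 0 + 1 + 9 + 9 = 24


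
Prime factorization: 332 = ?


332 / 2 = 166
166 / 2 = 83
83 / 83 = 1
332 = 2^2 × 83


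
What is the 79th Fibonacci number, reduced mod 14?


F(k) mod 14 for k=1..79:
1, 1, 2, 3, 5, 8, 13, 7, 6, 13, 5, 4, 9, 13, 8, 7, 1, 8, 9, 3, 12, 1, 13, 0, 13, 13, 12, 11, 9, 6, 1, 7, 8, 1, 9, 10, 5, 1, 6, 7, 13, 6, 5, 11, 2, 13, 1, 0, 1, 1, 2, 3, 5, 8, 13, 7, 6, 13, 5, 4, 9, 13, 8, 7, 1, 8, 9, 3, 12, 1, 13, 0, 13, 13, 12, 11, 9, 6, 1
F(79) mod 14 = 1


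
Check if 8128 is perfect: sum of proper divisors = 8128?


Proper divisors of 8128: 1, 2, 4, 8, 16, 32, 64, 127, 254, 508, 1016, 2032, 4064
Sum = 1 + 2 + 4 + 8 + 16 + 32 + 64 + 127 + 254 + 508 + 1016 + 2032 + 4064 = 8128

Yes, 8128 is perfect (8128 = 8128)


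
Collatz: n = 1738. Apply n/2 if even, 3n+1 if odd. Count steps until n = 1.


1738 → 869 → 2608 → 1304 → 652 → 326 → 163 → 490 → 245 → 736 → 368 → 184 → 92 → 46 → 23 → 70 → 35 → 106 → 53 → 160 → 80 → 40 → 20 → 10 → 5 → 16 → 8 → 4 → 2 → 1
Total steps = 29

29 steps


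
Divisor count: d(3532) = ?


3532 = 2^2 × 883^1
d(3532) = (2+1) × (1+1) = 6

6 divisors


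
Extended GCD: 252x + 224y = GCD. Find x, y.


Tabular extended Euclidean (each row: r = 252*s + 224*t):
r=252, s=1, t=0
r=224, s=0, t=1
q=1: r=28, s=1, t=-1   [252*(1) + 224*(-1) = 28]
q=8: r=0, s=-8, t=9   [252*(-8) + 224*(9) = 0]
GCD = 28; from the row with r=28: x=1, y=-1
Check: 252*(1) + 224*(-1) = 252 - 224 = 28

GCD = 28, x = 1, y = -1


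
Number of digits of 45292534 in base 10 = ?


45292534 has 8 digits in base 10
floor(log10(45292534)) + 1 = floor(7.6560) + 1 = 8

8 digits (base 10)


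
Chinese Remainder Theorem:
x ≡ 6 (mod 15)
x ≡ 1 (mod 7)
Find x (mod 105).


M = 15*7 = 105
M1 = M/15 = 7, M2 = M/7 = 15
M1^(-1) mod 15 = 13, M2^(-1) mod 7 = 1
x = 6*7*13 + 1*15*1 = 561
561 mod 105 = 36
Check: 36 mod 15 = 6 ✓, 36 mod 7 = 1 ✓

x ≡ 36 (mod 105)


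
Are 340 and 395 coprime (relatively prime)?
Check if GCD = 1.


Euclidean algorithm:
395 = 1 * 340 + 55
340 = 6 * 55 + 10
55 = 5 * 10 + 5
10 = 2 * 5 + 0
GCD(340, 395) = 5

No, not coprime (GCD = 5)


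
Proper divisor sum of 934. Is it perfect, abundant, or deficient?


Proper divisors: 1, 2, 467
Sum = 1 + 2 + 467 = 470
470 < 934 → deficient

s(934) = 470 (deficient)


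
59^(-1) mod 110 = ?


Use the extended Euclidean algorithm on (110, 59); each row r = 110*s + 59*t:
r=110, s=1, t=0
r=59, s=0, t=1
q=1: r=51, s=1, t=-1   [110*(1) + 59*(-1) = 51]
q=1: r=8, s=-1, t=2   [110*(-1) + 59*(2) = 8]
q=6: r=3, s=7, t=-13   [110*(7) + 59*(-13) = 3]
q=2: r=2, s=-15, t=28   [110*(-15) + 59*(28) = 2]
q=1: r=1, s=22, t=-41   [110*(22) + 59*(-41) = 1]
q=2: r=0, s=-59, t=110   [110*(-59) + 59*(110) = 0]
GCD = 1 with t = -41, so 59*(-41) ≡ 1 (mod 110)
Inverse = -41 mod 110 = 69
Check: 59 * 69 = 4071 ≡ 1 (mod 110)

59^(-1) ≡ 69 (mod 110)


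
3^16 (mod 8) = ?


3^1 mod 8 = 3
3^2 mod 8 = 1
3^3 mod 8 = 3
3^4 mod 8 = 1
3^5 mod 8 = 3
3^6 mod 8 = 1
3^7 mod 8 = 3
3^8 mod 8 = 1
3^9 mod 8 = 3
3^10 mod 8 = 1
3^11 mod 8 = 3
3^12 mod 8 = 1
3^13 mod 8 = 3
3^14 mod 8 = 1
3^15 mod 8 = 3
3^16 mod 8 = 1


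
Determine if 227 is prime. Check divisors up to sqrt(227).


Check divisors up to sqrt(227) = 15.0665
No divisors found.
227 is prime.

Yes, 227 is prime


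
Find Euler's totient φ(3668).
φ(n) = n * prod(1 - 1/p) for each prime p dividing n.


3668 = 2^2 × 7 × 131
Prime factors: 2, 7, 131
φ(3668) = 3668 × (1-1/2) × (1-1/7) × (1-1/131)
= 3668 × 1/2 × 6/7 × 130/131 = 1560

φ(3668) = 1560


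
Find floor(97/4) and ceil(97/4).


97/4 = 24.2500
floor = 24
ceil = 25

floor = 24, ceil = 25


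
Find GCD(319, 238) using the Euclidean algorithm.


319 = 1 * 238 + 81
238 = 2 * 81 + 76
81 = 1 * 76 + 5
76 = 15 * 5 + 1
5 = 5 * 1 + 0
GCD = 1


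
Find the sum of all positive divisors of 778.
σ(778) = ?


Divisors of 778: 1, 2, 389, 778
Sum = 1 + 2 + 389 + 778 = 1170

σ(778) = 1170


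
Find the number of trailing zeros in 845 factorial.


floor(845/5) = 169
floor(845/25) = 33
floor(845/125) = 6
floor(845/625) = 1
Total = 209

209 trailing zeros


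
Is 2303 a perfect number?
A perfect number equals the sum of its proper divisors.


Proper divisors of 2303: 1, 7, 47, 49, 329
Sum = 1 + 7 + 47 + 49 + 329 = 433

No, 2303 is not perfect (433 ≠ 2303)


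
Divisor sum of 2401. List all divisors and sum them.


Divisors of 2401: 1, 7, 49, 343, 2401
Sum = 1 + 7 + 49 + 343 + 2401 = 2801

σ(2401) = 2801


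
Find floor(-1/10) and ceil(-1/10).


-1/10 = -0.1000
floor = -1
ceil = 0

floor = -1, ceil = 0


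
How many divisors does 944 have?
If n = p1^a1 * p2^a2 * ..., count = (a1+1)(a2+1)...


944 = 2^4 × 59^1
d(944) = (4+1) × (1+1) = 10

10 divisors


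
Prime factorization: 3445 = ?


3445 / 5 = 689
689 / 13 = 53
53 / 53 = 1
3445 = 5 × 13 × 53


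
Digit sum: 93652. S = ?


9 + 3 + 6 + 5 + 2 = 25


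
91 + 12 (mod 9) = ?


91 + 12 = 103
103 mod 9 = 4


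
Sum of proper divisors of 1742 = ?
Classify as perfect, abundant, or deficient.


Proper divisors: 1, 2, 13, 26, 67, 134, 871
Sum = 1 + 2 + 13 + 26 + 67 + 134 + 871 = 1114
1114 < 1742 → deficient

s(1742) = 1114 (deficient)


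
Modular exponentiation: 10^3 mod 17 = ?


10^1 mod 17 = 10
10^2 mod 17 = 15
10^3 mod 17 = 14


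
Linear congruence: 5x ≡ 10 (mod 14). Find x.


GCD(5, 14) = 1, unique solution
a^(-1) mod 14 = 3
x = 3 * 10 mod 14 = 2

x ≡ 2 (mod 14)


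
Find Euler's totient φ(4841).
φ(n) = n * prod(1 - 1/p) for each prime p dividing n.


4841 = 47 × 103
Prime factors: 47, 103
φ(4841) = 4841 × (1-1/47) × (1-1/103)
= 4841 × 46/47 × 102/103 = 4692

φ(4841) = 4692


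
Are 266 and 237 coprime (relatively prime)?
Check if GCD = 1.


Euclidean algorithm:
266 = 1 * 237 + 29
237 = 8 * 29 + 5
29 = 5 * 5 + 4
5 = 1 * 4 + 1
4 = 4 * 1 + 0
GCD(266, 237) = 1

Yes, coprime (GCD = 1)


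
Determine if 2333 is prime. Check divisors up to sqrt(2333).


Check divisors up to sqrt(2333) = 48.3011
No divisors found.
2333 is prime.

Yes, 2333 is prime


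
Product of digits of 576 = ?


5 × 7 × 6 = 210


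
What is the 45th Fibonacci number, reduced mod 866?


F(k) mod 866 for k=1..45:
1, 1, 2, 3, 5, 8, 13, 21, 34, 55, 89, 144, 233, 377, 610, 121, 731, 852, 717, 703, 554, 391, 79, 470, 549, 153, 702, 855, 691, 680, 505, 319, 824, 277, 235, 512, 747, 393, 274, 667, 75, 742, 817, 693, 644
F(45) mod 866 = 644


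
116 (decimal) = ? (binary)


116 (base 10) = 116 (decimal)
116 (decimal) = 1110100 (base 2)


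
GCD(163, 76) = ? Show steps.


163 = 2 * 76 + 11
76 = 6 * 11 + 10
11 = 1 * 10 + 1
10 = 10 * 1 + 0
GCD = 1


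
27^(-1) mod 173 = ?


Use the extended Euclidean algorithm on (173, 27); each row r = 173*s + 27*t:
r=173, s=1, t=0
r=27, s=0, t=1
q=6: r=11, s=1, t=-6   [173*(1) + 27*(-6) = 11]
q=2: r=5, s=-2, t=13   [173*(-2) + 27*(13) = 5]
q=2: r=1, s=5, t=-32   [173*(5) + 27*(-32) = 1]
q=5: r=0, s=-27, t=173   [173*(-27) + 27*(173) = 0]
GCD = 1 with t = -32, so 27*(-32) ≡ 1 (mod 173)
Inverse = -32 mod 173 = 141
Check: 27 * 141 = 3807 ≡ 1 (mod 173)

27^(-1) ≡ 141 (mod 173)


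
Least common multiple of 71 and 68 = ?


GCD(71, 68) = 1
LCM = 71*68/1 = 4828/1 = 4828

LCM = 4828


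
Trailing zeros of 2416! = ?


floor(2416/5) = 483
floor(2416/25) = 96
floor(2416/125) = 19
floor(2416/625) = 3
Total = 601

601 trailing zeros


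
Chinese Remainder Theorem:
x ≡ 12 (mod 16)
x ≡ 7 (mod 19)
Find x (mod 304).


M = 16*19 = 304
M1 = M/16 = 19, M2 = M/19 = 16
M1^(-1) mod 16 = 11, M2^(-1) mod 19 = 6
x = 12*19*11 + 7*16*6 = 3180
3180 mod 304 = 140
Check: 140 mod 16 = 12 ✓, 140 mod 19 = 7 ✓

x ≡ 140 (mod 304)


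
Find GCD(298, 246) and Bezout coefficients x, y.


Tabular extended Euclidean (each row: r = 298*s + 246*t):
r=298, s=1, t=0
r=246, s=0, t=1
q=1: r=52, s=1, t=-1   [298*(1) + 246*(-1) = 52]
q=4: r=38, s=-4, t=5   [298*(-4) + 246*(5) = 38]
q=1: r=14, s=5, t=-6   [298*(5) + 246*(-6) = 14]
q=2: r=10, s=-14, t=17   [298*(-14) + 246*(17) = 10]
q=1: r=4, s=19, t=-23   [298*(19) + 246*(-23) = 4]
q=2: r=2, s=-52, t=63   [298*(-52) + 246*(63) = 2]
q=2: r=0, s=123, t=-149   [298*(123) + 246*(-149) = 0]
GCD = 2; from the row with r=2: x=-52, y=63
Check: 298*(-52) + 246*(63) = -15496 + 15498 = 2

GCD = 2, x = -52, y = 63


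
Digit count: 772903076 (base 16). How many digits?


772903076 in base 16 = 2E1190A4
Number of digits = 8

8 digits (base 16)


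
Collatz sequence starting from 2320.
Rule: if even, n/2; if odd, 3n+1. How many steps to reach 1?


2320 → 1160 → 580 → 290 → 145 → 436 → 218 → 109 → 328 → 164 → 82 → 41 → 124 → 62 → 31 → 94 → 47 → 142 → 71 → 214 → 107 → 322 → 161 → 484 → 242 → 121 → 364 → 182 → 91 → 274 → 137 → 412 → 206 → 103 → 310 → 155 → 466 → 233 → 700 → 350 → 175 → 526 → 263 → 790 → 395 → 1186 → 593 → 1780 → 890 → 445 → 1336 → 668 → 334 → 167 → 502 → 251 → 754 → 377 → 1132 → 566 → 283 → 850 → 425 → 1276 → 638 → 319 → 958 → 479 → 1438 → 719 → 2158 → 1079 → 3238 → 1619 → 4858 → 2429 → 7288 → 3644 → 1822 → 911 → 2734 → 1367 → 4102 → 2051 → 6154 → 3077 → 9232 → 4616 → 2308 → 1154 → 577 → 1732 → 866 → 433 → 1300 → 650 → 325 → 976 → 488 → 244 → 122 → 61 → 184 → 92 → 46 → 23 → 70 → 35 → 106 → 53 → 160 → 80 → 40 → 20 → 10 → 5 → 16 → 8 → 4 → 2 → 1
Total steps = 120

120 steps


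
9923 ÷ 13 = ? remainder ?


9923 = 13 * 763 + 4
Check: 9919 + 4 = 9923

q = 763, r = 4


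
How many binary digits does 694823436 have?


694823436 in base 2 = 101001011010100010101000001100
Number of digits = 30

30 digits (base 2)


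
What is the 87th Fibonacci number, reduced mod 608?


F(k) mod 608 for k=1..87:
1, 1, 2, 3, 5, 8, 13, 21, 34, 55, 89, 144, 233, 377, 2, 379, 381, 152, 533, 77, 2, 79, 81, 160, 241, 401, 34, 435, 469, 296, 157, 453, 2, 455, 457, 304, 153, 457, 2, 459, 461, 312, 165, 477, 34, 511, 545, 448, 385, 225, 2, 227, 229, 456, 77, 533, 2, 535, 537, 464, 393, 249, 34, 283, 317, 600, 309, 301, 2, 303, 305, 0, 305, 305, 2, 307, 309, 8, 317, 325, 34, 359, 393, 144, 537, 73, 2
F(87) mod 608 = 2


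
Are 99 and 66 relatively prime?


Euclidean algorithm:
99 = 1 * 66 + 33
66 = 2 * 33 + 0
GCD(99, 66) = 33

No, not coprime (GCD = 33)


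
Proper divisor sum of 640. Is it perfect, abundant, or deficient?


Proper divisors: 1, 2, 4, 5, 8, 10, 16, 20, 32, 40, 64, 80, 128, 160, 320
Sum = 1 + 2 + 4 + 5 + 8 + 10 + 16 + 20 + 32 + 40 + 64 + 80 + 128 + 160 + 320 = 890
890 > 640 → abundant

s(640) = 890 (abundant)


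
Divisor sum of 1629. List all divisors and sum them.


Divisors of 1629: 1, 3, 9, 181, 543, 1629
Sum = 1 + 3 + 9 + 181 + 543 + 1629 = 2366

σ(1629) = 2366


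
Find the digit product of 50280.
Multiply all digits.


5 × 0 × 2 × 8 × 0 = 0


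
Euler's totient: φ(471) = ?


471 = 3 × 157
Prime factors: 3, 157
φ(471) = 471 × (1-1/3) × (1-1/157)
= 471 × 2/3 × 156/157 = 312

φ(471) = 312


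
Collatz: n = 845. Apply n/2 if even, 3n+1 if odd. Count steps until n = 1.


845 → 2536 → 1268 → 634 → 317 → 952 → 476 → 238 → 119 → 358 → 179 → 538 → 269 → 808 → 404 → 202 → 101 → 304 → 152 → 76 → 38 → 19 → 58 → 29 → 88 → 44 → 22 → 11 → 34 → 17 → 52 → 26 → 13 → 40 → 20 → 10 → 5 → 16 → 8 → 4 → 2 → 1
Total steps = 41

41 steps


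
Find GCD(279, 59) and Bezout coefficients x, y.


Tabular extended Euclidean (each row: r = 279*s + 59*t):
r=279, s=1, t=0
r=59, s=0, t=1
q=4: r=43, s=1, t=-4   [279*(1) + 59*(-4) = 43]
q=1: r=16, s=-1, t=5   [279*(-1) + 59*(5) = 16]
q=2: r=11, s=3, t=-14   [279*(3) + 59*(-14) = 11]
q=1: r=5, s=-4, t=19   [279*(-4) + 59*(19) = 5]
q=2: r=1, s=11, t=-52   [279*(11) + 59*(-52) = 1]
q=5: r=0, s=-59, t=279   [279*(-59) + 59*(279) = 0]
GCD = 1; from the row with r=1: x=11, y=-52
Check: 279*(11) + 59*(-52) = 3069 - 3068 = 1

GCD = 1, x = 11, y = -52


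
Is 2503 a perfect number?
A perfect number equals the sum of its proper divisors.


Proper divisors of 2503: 1
Sum = 1 = 1

No, 2503 is not perfect (1 ≠ 2503)


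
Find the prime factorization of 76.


76 / 2 = 38
38 / 2 = 19
19 / 19 = 1
76 = 2^2 × 19


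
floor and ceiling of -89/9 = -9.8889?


-89/9 = -9.8889
floor = -10
ceil = -9

floor = -10, ceil = -9


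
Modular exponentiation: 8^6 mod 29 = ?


8^1 mod 29 = 8
8^2 mod 29 = 6
8^3 mod 29 = 19
8^4 mod 29 = 7
8^5 mod 29 = 27
8^6 mod 29 = 13


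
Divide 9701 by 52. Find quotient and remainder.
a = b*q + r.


9701 = 52 * 186 + 29
Check: 9672 + 29 = 9701

q = 186, r = 29


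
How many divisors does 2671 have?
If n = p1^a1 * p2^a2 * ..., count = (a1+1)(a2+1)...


2671 = 2671^1
d(2671) = (1+1) = 2

2 divisors


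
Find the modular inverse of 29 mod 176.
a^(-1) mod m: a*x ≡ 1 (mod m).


Use the extended Euclidean algorithm on (176, 29); each row r = 176*s + 29*t:
r=176, s=1, t=0
r=29, s=0, t=1
q=6: r=2, s=1, t=-6   [176*(1) + 29*(-6) = 2]
q=14: r=1, s=-14, t=85   [176*(-14) + 29*(85) = 1]
q=2: r=0, s=29, t=-176   [176*(29) + 29*(-176) = 0]
GCD = 1 with t = 85, so 29*(85) ≡ 1 (mod 176)
Inverse = 85 mod 176 = 85
Check: 29 * 85 = 2465 ≡ 1 (mod 176)

29^(-1) ≡ 85 (mod 176)


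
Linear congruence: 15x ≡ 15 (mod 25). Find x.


GCD(15, 25) = 5 divides 15
Divide: 3x ≡ 3 (mod 5)
x ≡ 1 (mod 5)


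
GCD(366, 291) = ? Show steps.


366 = 1 * 291 + 75
291 = 3 * 75 + 66
75 = 1 * 66 + 9
66 = 7 * 9 + 3
9 = 3 * 3 + 0
GCD = 3


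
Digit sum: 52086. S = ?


5 + 2 + 0 + 8 + 6 = 21


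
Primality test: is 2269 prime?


Check divisors up to sqrt(2269) = 47.6340
No divisors found.
2269 is prime.

Yes, 2269 is prime


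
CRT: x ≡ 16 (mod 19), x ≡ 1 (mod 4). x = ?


M = 19*4 = 76
M1 = M/19 = 4, M2 = M/4 = 19
M1^(-1) mod 19 = 5, M2^(-1) mod 4 = 3
x = 16*4*5 + 1*19*3 = 377
377 mod 76 = 73
Check: 73 mod 19 = 16 ✓, 73 mod 4 = 1 ✓

x ≡ 73 (mod 76)


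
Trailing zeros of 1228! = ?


floor(1228/5) = 245
floor(1228/25) = 49
floor(1228/125) = 9
floor(1228/625) = 1
Total = 304

304 trailing zeros


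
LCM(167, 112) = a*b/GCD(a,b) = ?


GCD(167, 112) = 1
LCM = 167*112/1 = 18704/1 = 18704

LCM = 18704


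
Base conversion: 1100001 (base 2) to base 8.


1100001 (base 2) = 97 (decimal)
97 (decimal) = 141 (base 8)


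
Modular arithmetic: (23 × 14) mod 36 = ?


23 × 14 = 322
322 mod 36 = 34


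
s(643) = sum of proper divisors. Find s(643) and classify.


Proper divisors: 1
Sum = 1 = 1
1 < 643 → deficient

s(643) = 1 (deficient)


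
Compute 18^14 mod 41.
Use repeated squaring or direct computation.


18^1 mod 41 = 18
18^2 mod 41 = 37
18^3 mod 41 = 10
18^4 mod 41 = 16
18^5 mod 41 = 1
18^6 mod 41 = 18
18^7 mod 41 = 37
18^8 mod 41 = 10
18^9 mod 41 = 16
18^10 mod 41 = 1
18^11 mod 41 = 18
18^12 mod 41 = 37
18^13 mod 41 = 10
18^14 mod 41 = 16


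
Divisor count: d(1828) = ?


1828 = 2^2 × 457^1
d(1828) = (2+1) × (1+1) = 6

6 divisors


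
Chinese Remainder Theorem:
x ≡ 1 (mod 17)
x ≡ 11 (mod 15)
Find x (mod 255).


M = 17*15 = 255
M1 = M/17 = 15, M2 = M/15 = 17
M1^(-1) mod 17 = 8, M2^(-1) mod 15 = 8
x = 1*15*8 + 11*17*8 = 1616
1616 mod 255 = 86
Check: 86 mod 17 = 1 ✓, 86 mod 15 = 11 ✓

x ≡ 86 (mod 255)


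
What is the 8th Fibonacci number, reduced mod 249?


F(k) mod 249 for k=1..8:
1, 1, 2, 3, 5, 8, 13, 21
F(8) mod 249 = 21


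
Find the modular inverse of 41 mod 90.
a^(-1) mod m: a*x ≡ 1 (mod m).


Use the extended Euclidean algorithm on (90, 41); each row r = 90*s + 41*t:
r=90, s=1, t=0
r=41, s=0, t=1
q=2: r=8, s=1, t=-2   [90*(1) + 41*(-2) = 8]
q=5: r=1, s=-5, t=11   [90*(-5) + 41*(11) = 1]
q=8: r=0, s=41, t=-90   [90*(41) + 41*(-90) = 0]
GCD = 1 with t = 11, so 41*(11) ≡ 1 (mod 90)
Inverse = 11 mod 90 = 11
Check: 41 * 11 = 451 ≡ 1 (mod 90)

41^(-1) ≡ 11 (mod 90)


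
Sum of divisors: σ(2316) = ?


Divisors of 2316: 1, 2, 3, 4, 6, 12, 193, 386, 579, 772, 1158, 2316
Sum = 1 + 2 + 3 + 4 + 6 + 12 + 193 + 386 + 579 + 772 + 1158 + 2316 = 5432

σ(2316) = 5432


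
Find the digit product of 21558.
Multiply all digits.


2 × 1 × 5 × 5 × 8 = 400


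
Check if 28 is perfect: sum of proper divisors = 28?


Proper divisors of 28: 1, 2, 4, 7, 14
Sum = 1 + 2 + 4 + 7 + 14 = 28

Yes, 28 is perfect (28 = 28)


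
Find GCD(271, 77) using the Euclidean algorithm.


271 = 3 * 77 + 40
77 = 1 * 40 + 37
40 = 1 * 37 + 3
37 = 12 * 3 + 1
3 = 3 * 1 + 0
GCD = 1


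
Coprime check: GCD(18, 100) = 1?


Euclidean algorithm:
100 = 5 * 18 + 10
18 = 1 * 10 + 8
10 = 1 * 8 + 2
8 = 4 * 2 + 0
GCD(18, 100) = 2

No, not coprime (GCD = 2)


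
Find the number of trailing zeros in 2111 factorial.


floor(2111/5) = 422
floor(2111/25) = 84
floor(2111/125) = 16
floor(2111/625) = 3
Total = 525

525 trailing zeros


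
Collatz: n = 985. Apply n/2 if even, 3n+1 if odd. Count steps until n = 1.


985 → 2956 → 1478 → 739 → 2218 → 1109 → 3328 → 1664 → 832 → 416 → 208 → 104 → 52 → 26 → 13 → 40 → 20 → 10 → 5 → 16 → 8 → 4 → 2 → 1
Total steps = 23

23 steps


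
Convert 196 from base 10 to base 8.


196 (base 10) = 196 (decimal)
196 (decimal) = 304 (base 8)


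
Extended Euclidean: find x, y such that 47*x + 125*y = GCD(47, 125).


Tabular extended Euclidean (each row: r = 47*s + 125*t):
r=47, s=1, t=0
r=125, s=0, t=1
q=0: r=47, s=1, t=0   [47*(1) + 125*(0) = 47]
q=2: r=31, s=-2, t=1   [47*(-2) + 125*(1) = 31]
q=1: r=16, s=3, t=-1   [47*(3) + 125*(-1) = 16]
q=1: r=15, s=-5, t=2   [47*(-5) + 125*(2) = 15]
q=1: r=1, s=8, t=-3   [47*(8) + 125*(-3) = 1]
q=15: r=0, s=-125, t=47   [47*(-125) + 125*(47) = 0]
GCD = 1; from the row with r=1: x=8, y=-3
Check: 47*(8) + 125*(-3) = 376 - 375 = 1

GCD = 1, x = 8, y = -3


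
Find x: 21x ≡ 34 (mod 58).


GCD(21, 58) = 1, unique solution
a^(-1) mod 58 = 47
x = 47 * 34 mod 58 = 32

x ≡ 32 (mod 58)


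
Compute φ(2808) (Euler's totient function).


2808 = 2^3 × 3^3 × 13
Prime factors: 2, 3, 13
φ(2808) = 2808 × (1-1/2) × (1-1/3) × (1-1/13)
= 2808 × 1/2 × 2/3 × 12/13 = 864

φ(2808) = 864


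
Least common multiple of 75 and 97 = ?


GCD(75, 97) = 1
LCM = 75*97/1 = 7275/1 = 7275

LCM = 7275


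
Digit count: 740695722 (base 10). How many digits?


740695722 has 9 digits in base 10
floor(log10(740695722)) + 1 = floor(8.8696) + 1 = 9

9 digits (base 10)


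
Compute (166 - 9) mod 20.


166 - 9 = 157
157 mod 20 = 17


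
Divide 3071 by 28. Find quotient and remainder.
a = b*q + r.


3071 = 28 * 109 + 19
Check: 3052 + 19 = 3071

q = 109, r = 19


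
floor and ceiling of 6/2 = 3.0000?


6/2 = 3.0000
floor = 3
ceil = 3

floor = 3, ceil = 3


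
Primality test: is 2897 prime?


Check divisors up to sqrt(2897) = 53.8238
No divisors found.
2897 is prime.

Yes, 2897 is prime


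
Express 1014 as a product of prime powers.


1014 / 2 = 507
507 / 3 = 169
169 / 13 = 13
13 / 13 = 1
1014 = 2 × 3 × 13^2


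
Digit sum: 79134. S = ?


7 + 9 + 1 + 3 + 4 = 24


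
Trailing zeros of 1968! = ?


floor(1968/5) = 393
floor(1968/25) = 78
floor(1968/125) = 15
floor(1968/625) = 3
Total = 489

489 trailing zeros


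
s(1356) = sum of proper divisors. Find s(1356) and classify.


Proper divisors: 1, 2, 3, 4, 6, 12, 113, 226, 339, 452, 678
Sum = 1 + 2 + 3 + 4 + 6 + 12 + 113 + 226 + 339 + 452 + 678 = 1836
1836 > 1356 → abundant

s(1356) = 1836 (abundant)


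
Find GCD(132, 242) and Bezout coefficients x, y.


Tabular extended Euclidean (each row: r = 132*s + 242*t):
r=132, s=1, t=0
r=242, s=0, t=1
q=0: r=132, s=1, t=0   [132*(1) + 242*(0) = 132]
q=1: r=110, s=-1, t=1   [132*(-1) + 242*(1) = 110]
q=1: r=22, s=2, t=-1   [132*(2) + 242*(-1) = 22]
q=5: r=0, s=-11, t=6   [132*(-11) + 242*(6) = 0]
GCD = 22; from the row with r=22: x=2, y=-1
Check: 132*(2) + 242*(-1) = 264 - 242 = 22

GCD = 22, x = 2, y = -1


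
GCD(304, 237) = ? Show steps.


304 = 1 * 237 + 67
237 = 3 * 67 + 36
67 = 1 * 36 + 31
36 = 1 * 31 + 5
31 = 6 * 5 + 1
5 = 5 * 1 + 0
GCD = 1


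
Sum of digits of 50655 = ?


5 + 0 + 6 + 5 + 5 = 21


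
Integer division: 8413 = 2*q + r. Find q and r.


8413 = 2 * 4206 + 1
Check: 8412 + 1 = 8413

q = 4206, r = 1


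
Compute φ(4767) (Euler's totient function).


4767 = 3 × 7 × 227
Prime factors: 3, 7, 227
φ(4767) = 4767 × (1-1/3) × (1-1/7) × (1-1/227)
= 4767 × 2/3 × 6/7 × 226/227 = 2712

φ(4767) = 2712


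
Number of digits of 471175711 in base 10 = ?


471175711 has 9 digits in base 10
floor(log10(471175711)) + 1 = floor(8.6732) + 1 = 9

9 digits (base 10)


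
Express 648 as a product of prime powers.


648 / 2 = 324
324 / 2 = 162
162 / 2 = 81
81 / 3 = 27
27 / 3 = 9
9 / 3 = 3
3 / 3 = 1
648 = 2^3 × 3^4


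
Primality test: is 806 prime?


806 / 2 = 403 (exact division)
806 is NOT prime.

No, 806 is not prime


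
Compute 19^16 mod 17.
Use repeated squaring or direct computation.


19^1 mod 17 = 2
19^2 mod 17 = 4
19^3 mod 17 = 8
19^4 mod 17 = 16
19^5 mod 17 = 15
19^6 mod 17 = 13
19^7 mod 17 = 9
19^8 mod 17 = 1
19^9 mod 17 = 2
19^10 mod 17 = 4
19^11 mod 17 = 8
19^12 mod 17 = 16
19^13 mod 17 = 15
19^14 mod 17 = 13
19^15 mod 17 = 9
19^16 mod 17 = 1


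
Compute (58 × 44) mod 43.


58 × 44 = 2552
2552 mod 43 = 15


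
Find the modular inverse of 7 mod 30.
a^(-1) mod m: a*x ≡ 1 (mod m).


Use the extended Euclidean algorithm on (30, 7); each row r = 30*s + 7*t:
r=30, s=1, t=0
r=7, s=0, t=1
q=4: r=2, s=1, t=-4   [30*(1) + 7*(-4) = 2]
q=3: r=1, s=-3, t=13   [30*(-3) + 7*(13) = 1]
q=2: r=0, s=7, t=-30   [30*(7) + 7*(-30) = 0]
GCD = 1 with t = 13, so 7*(13) ≡ 1 (mod 30)
Inverse = 13 mod 30 = 13
Check: 7 * 13 = 91 ≡ 1 (mod 30)

7^(-1) ≡ 13 (mod 30)


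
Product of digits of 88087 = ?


8 × 8 × 0 × 8 × 7 = 0


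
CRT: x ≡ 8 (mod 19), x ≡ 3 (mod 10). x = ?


M = 19*10 = 190
M1 = M/19 = 10, M2 = M/10 = 19
M1^(-1) mod 19 = 2, M2^(-1) mod 10 = 9
x = 8*10*2 + 3*19*9 = 673
673 mod 190 = 103
Check: 103 mod 19 = 8 ✓, 103 mod 10 = 3 ✓

x ≡ 103 (mod 190)


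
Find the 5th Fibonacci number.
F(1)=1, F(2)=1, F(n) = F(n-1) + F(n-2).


Sequence: 1, 1, 2, 3, 5
F(5) = 5


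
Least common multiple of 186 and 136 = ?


GCD(186, 136) = 2
LCM = 186*136/2 = 25296/2 = 12648

LCM = 12648


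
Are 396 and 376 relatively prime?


Euclidean algorithm:
396 = 1 * 376 + 20
376 = 18 * 20 + 16
20 = 1 * 16 + 4
16 = 4 * 4 + 0
GCD(396, 376) = 4

No, not coprime (GCD = 4)


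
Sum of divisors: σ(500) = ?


Divisors of 500: 1, 2, 4, 5, 10, 20, 25, 50, 100, 125, 250, 500
Sum = 1 + 2 + 4 + 5 + 10 + 20 + 25 + 50 + 100 + 125 + 250 + 500 = 1092

σ(500) = 1092


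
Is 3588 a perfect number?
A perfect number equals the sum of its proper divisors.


Proper divisors of 3588: 1, 2, 3, 4, 6, 12, 13, 23, 26, 39, 46, 52, 69, 78, 92, 138, 156, 276, 299, 598, 897, 1196, 1794
Sum = 1 + 2 + 3 + 4 + 6 + 12 + 13 + 23 + 26 + 39 + 46 + 52 + 69 + 78 + 92 + 138 + 156 + 276 + 299 + 598 + 897 + 1196 + 1794 = 5820

No, 3588 is not perfect (5820 ≠ 3588)


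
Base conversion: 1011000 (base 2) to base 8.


1011000 (base 2) = 88 (decimal)
88 (decimal) = 130 (base 8)


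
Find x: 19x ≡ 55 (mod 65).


GCD(19, 65) = 1, unique solution
a^(-1) mod 65 = 24
x = 24 * 55 mod 65 = 20

x ≡ 20 (mod 65)


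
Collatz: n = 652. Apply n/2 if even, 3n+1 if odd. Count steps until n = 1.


652 → 326 → 163 → 490 → 245 → 736 → 368 → 184 → 92 → 46 → 23 → 70 → 35 → 106 → 53 → 160 → 80 → 40 → 20 → 10 → 5 → 16 → 8 → 4 → 2 → 1
Total steps = 25

25 steps


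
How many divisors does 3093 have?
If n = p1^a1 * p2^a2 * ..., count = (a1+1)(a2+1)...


3093 = 3^1 × 1031^1
d(3093) = (1+1) × (1+1) = 4

4 divisors


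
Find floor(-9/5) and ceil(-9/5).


-9/5 = -1.8000
floor = -2
ceil = -1

floor = -2, ceil = -1


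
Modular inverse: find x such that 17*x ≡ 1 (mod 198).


Use the extended Euclidean algorithm on (198, 17); each row r = 198*s + 17*t:
r=198, s=1, t=0
r=17, s=0, t=1
q=11: r=11, s=1, t=-11   [198*(1) + 17*(-11) = 11]
q=1: r=6, s=-1, t=12   [198*(-1) + 17*(12) = 6]
q=1: r=5, s=2, t=-23   [198*(2) + 17*(-23) = 5]
q=1: r=1, s=-3, t=35   [198*(-3) + 17*(35) = 1]
q=5: r=0, s=17, t=-198   [198*(17) + 17*(-198) = 0]
GCD = 1 with t = 35, so 17*(35) ≡ 1 (mod 198)
Inverse = 35 mod 198 = 35
Check: 17 * 35 = 595 ≡ 1 (mod 198)

17^(-1) ≡ 35 (mod 198)


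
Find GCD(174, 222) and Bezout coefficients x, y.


Tabular extended Euclidean (each row: r = 174*s + 222*t):
r=174, s=1, t=0
r=222, s=0, t=1
q=0: r=174, s=1, t=0   [174*(1) + 222*(0) = 174]
q=1: r=48, s=-1, t=1   [174*(-1) + 222*(1) = 48]
q=3: r=30, s=4, t=-3   [174*(4) + 222*(-3) = 30]
q=1: r=18, s=-5, t=4   [174*(-5) + 222*(4) = 18]
q=1: r=12, s=9, t=-7   [174*(9) + 222*(-7) = 12]
q=1: r=6, s=-14, t=11   [174*(-14) + 222*(11) = 6]
q=2: r=0, s=37, t=-29   [174*(37) + 222*(-29) = 0]
GCD = 6; from the row with r=6: x=-14, y=11
Check: 174*(-14) + 222*(11) = -2436 + 2442 = 6

GCD = 6, x = -14, y = 11


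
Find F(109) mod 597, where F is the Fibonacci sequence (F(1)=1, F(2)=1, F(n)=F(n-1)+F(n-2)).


F(k) mod 597 for k=1..109:
1, 1, 2, 3, 5, 8, 13, 21, 34, 55, 89, 144, 233, 377, 13, 390, 403, 196, 2, 198, 200, 398, 1, 399, 400, 202, 5, 207, 212, 419, 34, 453, 487, 343, 233, 576, 212, 191, 403, 594, 400, 397, 200, 0, 200, 200, 400, 3, 403, 406, 212, 21, 233, 254, 487, 144, 34, 178, 212, 390, 5, 395, 400, 198, 1, 199, 200, 399, 2, 401, 403, 207, 13, 220, 233, 453, 89, 542, 34, 576, 13, 589, 5, 594, 2, 596, 1, 0, 1, 1, 2, 3, 5, 8, 13, 21, 34, 55, 89, 144, 233, 377, 13, 390, 403, 196, 2, 198, 200
F(109) mod 597 = 200


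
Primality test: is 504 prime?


504 / 2 = 252 (exact division)
504 is NOT prime.

No, 504 is not prime


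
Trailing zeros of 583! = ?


floor(583/5) = 116
floor(583/25) = 23
floor(583/125) = 4
Total = 143

143 trailing zeros


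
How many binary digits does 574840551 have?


574840551 in base 2 = 100010010000110101111011100111
Number of digits = 30

30 digits (base 2)


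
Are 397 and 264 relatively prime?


Euclidean algorithm:
397 = 1 * 264 + 133
264 = 1 * 133 + 131
133 = 1 * 131 + 2
131 = 65 * 2 + 1
2 = 2 * 1 + 0
GCD(397, 264) = 1

Yes, coprime (GCD = 1)


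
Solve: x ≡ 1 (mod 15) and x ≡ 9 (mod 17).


M = 15*17 = 255
M1 = M/15 = 17, M2 = M/17 = 15
M1^(-1) mod 15 = 8, M2^(-1) mod 17 = 8
x = 1*17*8 + 9*15*8 = 1216
1216 mod 255 = 196
Check: 196 mod 15 = 1 ✓, 196 mod 17 = 9 ✓

x ≡ 196 (mod 255)


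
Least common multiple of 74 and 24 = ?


GCD(74, 24) = 2
LCM = 74*24/2 = 1776/2 = 888

LCM = 888


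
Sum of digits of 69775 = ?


6 + 9 + 7 + 7 + 5 = 34


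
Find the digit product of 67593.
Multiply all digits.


6 × 7 × 5 × 9 × 3 = 5670


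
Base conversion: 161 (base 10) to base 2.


161 (base 10) = 161 (decimal)
161 (decimal) = 10100001 (base 2)


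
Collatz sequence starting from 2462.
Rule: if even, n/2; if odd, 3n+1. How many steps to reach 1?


2462 → 1231 → 3694 → 1847 → 5542 → 2771 → 8314 → 4157 → 12472 → 6236 → 3118 → 1559 → 4678 → 2339 → 7018 → 3509 → 10528 → 5264 → 2632 → 1316 → 658 → 329 → 988 → 494 → 247 → 742 → 371 → 1114 → 557 → 1672 → 836 → 418 → 209 → 628 → 314 → 157 → 472 → 236 → 118 → 59 → 178 → 89 → 268 → 134 → 67 → 202 → 101 → 304 → 152 → 76 → 38 → 19 → 58 → 29 → 88 → 44 → 22 → 11 → 34 → 17 → 52 → 26 → 13 → 40 → 20 → 10 → 5 → 16 → 8 → 4 → 2 → 1
Total steps = 71

71 steps


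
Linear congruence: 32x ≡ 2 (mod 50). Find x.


GCD(32, 50) = 2 divides 2
Divide: 16x ≡ 1 (mod 25)
x ≡ 11 (mod 25)


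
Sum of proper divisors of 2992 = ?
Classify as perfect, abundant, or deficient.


Proper divisors: 1, 2, 4, 8, 11, 16, 17, 22, 34, 44, 68, 88, 136, 176, 187, 272, 374, 748, 1496
Sum = 1 + 2 + 4 + 8 + 11 + 16 + 17 + 22 + 34 + 44 + 68 + 88 + 136 + 176 + 187 + 272 + 374 + 748 + 1496 = 3704
3704 > 2992 → abundant

s(2992) = 3704 (abundant)


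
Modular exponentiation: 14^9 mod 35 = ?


14^1 mod 35 = 14
14^2 mod 35 = 21
14^3 mod 35 = 14
14^4 mod 35 = 21
14^5 mod 35 = 14
14^6 mod 35 = 21
14^7 mod 35 = 14
14^8 mod 35 = 21
14^9 mod 35 = 14


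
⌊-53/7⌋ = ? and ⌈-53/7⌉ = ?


-53/7 = -7.5714
floor = -8
ceil = -7

floor = -8, ceil = -7


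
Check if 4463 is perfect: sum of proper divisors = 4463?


Proper divisors of 4463: 1
Sum = 1 = 1

No, 4463 is not perfect (1 ≠ 4463)


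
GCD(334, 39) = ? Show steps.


334 = 8 * 39 + 22
39 = 1 * 22 + 17
22 = 1 * 17 + 5
17 = 3 * 5 + 2
5 = 2 * 2 + 1
2 = 2 * 1 + 0
GCD = 1


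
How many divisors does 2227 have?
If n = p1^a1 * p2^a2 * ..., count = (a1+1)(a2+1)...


2227 = 17^1 × 131^1
d(2227) = (1+1) × (1+1) = 4

4 divisors


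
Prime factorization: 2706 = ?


2706 / 2 = 1353
1353 / 3 = 451
451 / 11 = 41
41 / 41 = 1
2706 = 2 × 3 × 11 × 41


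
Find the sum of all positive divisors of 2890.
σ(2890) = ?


Divisors of 2890: 1, 2, 5, 10, 17, 34, 85, 170, 289, 578, 1445, 2890
Sum = 1 + 2 + 5 + 10 + 17 + 34 + 85 + 170 + 289 + 578 + 1445 + 2890 = 5526

σ(2890) = 5526


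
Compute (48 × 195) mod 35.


48 × 195 = 9360
9360 mod 35 = 15


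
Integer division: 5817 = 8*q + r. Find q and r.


5817 = 8 * 727 + 1
Check: 5816 + 1 = 5817

q = 727, r = 1


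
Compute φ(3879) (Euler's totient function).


3879 = 3^2 × 431
Prime factors: 3, 431
φ(3879) = 3879 × (1-1/3) × (1-1/431)
= 3879 × 2/3 × 430/431 = 2580

φ(3879) = 2580


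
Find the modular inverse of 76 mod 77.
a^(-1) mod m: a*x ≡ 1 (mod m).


Use the extended Euclidean algorithm on (77, 76); each row r = 77*s + 76*t:
r=77, s=1, t=0
r=76, s=0, t=1
q=1: r=1, s=1, t=-1   [77*(1) + 76*(-1) = 1]
q=76: r=0, s=-76, t=77   [77*(-76) + 76*(77) = 0]
GCD = 1 with t = -1, so 76*(-1) ≡ 1 (mod 77)
Inverse = -1 mod 77 = 76
Check: 76 * 76 = 5776 ≡ 1 (mod 77)

76^(-1) ≡ 76 (mod 77)


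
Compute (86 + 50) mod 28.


86 + 50 = 136
136 mod 28 = 24


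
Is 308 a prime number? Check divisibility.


308 / 2 = 154 (exact division)
308 is NOT prime.

No, 308 is not prime


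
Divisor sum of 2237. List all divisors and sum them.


Divisors of 2237: 1, 2237
Sum = 1 + 2237 = 2238

σ(2237) = 2238


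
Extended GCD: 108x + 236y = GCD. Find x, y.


Tabular extended Euclidean (each row: r = 108*s + 236*t):
r=108, s=1, t=0
r=236, s=0, t=1
q=0: r=108, s=1, t=0   [108*(1) + 236*(0) = 108]
q=2: r=20, s=-2, t=1   [108*(-2) + 236*(1) = 20]
q=5: r=8, s=11, t=-5   [108*(11) + 236*(-5) = 8]
q=2: r=4, s=-24, t=11   [108*(-24) + 236*(11) = 4]
q=2: r=0, s=59, t=-27   [108*(59) + 236*(-27) = 0]
GCD = 4; from the row with r=4: x=-24, y=11
Check: 108*(-24) + 236*(11) = -2592 + 2596 = 4

GCD = 4, x = -24, y = 11


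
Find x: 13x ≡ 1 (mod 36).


GCD(13, 36) = 1, unique solution
a^(-1) mod 36 = 25
x = 25 * 1 mod 36 = 25

x ≡ 25 (mod 36)


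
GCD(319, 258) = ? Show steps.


319 = 1 * 258 + 61
258 = 4 * 61 + 14
61 = 4 * 14 + 5
14 = 2 * 5 + 4
5 = 1 * 4 + 1
4 = 4 * 1 + 0
GCD = 1


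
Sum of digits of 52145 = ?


5 + 2 + 1 + 4 + 5 = 17


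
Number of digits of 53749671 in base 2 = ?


53749671 in base 2 = 11001101000010011110100111
Number of digits = 26

26 digits (base 2)


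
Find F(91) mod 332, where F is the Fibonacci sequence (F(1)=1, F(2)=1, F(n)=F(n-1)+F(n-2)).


F(k) mod 332 for k=1..91:
1, 1, 2, 3, 5, 8, 13, 21, 34, 55, 89, 144, 233, 45, 278, 323, 269, 260, 197, 125, 322, 115, 105, 220, 325, 213, 206, 87, 293, 48, 9, 57, 66, 123, 189, 312, 169, 149, 318, 135, 121, 256, 45, 301, 14, 315, 329, 312, 309, 289, 266, 223, 157, 48, 205, 253, 126, 47, 173, 220, 61, 281, 10, 291, 301, 260, 229, 157, 54, 211, 265, 144, 77, 221, 298, 187, 153, 8, 161, 169, 330, 167, 165, 0, 165, 165, 330, 163, 161, 324, 153
F(91) mod 332 = 153


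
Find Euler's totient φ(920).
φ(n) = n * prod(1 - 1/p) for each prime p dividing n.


920 = 2^3 × 5 × 23
Prime factors: 2, 5, 23
φ(920) = 920 × (1-1/2) × (1-1/5) × (1-1/23)
= 920 × 1/2 × 4/5 × 22/23 = 352

φ(920) = 352


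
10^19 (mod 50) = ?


10^1 mod 50 = 10
10^2 mod 50 = 0
10^3 mod 50 = 0
10^4 mod 50 = 0
10^5 mod 50 = 0
10^6 mod 50 = 0
10^7 mod 50 = 0
10^8 mod 50 = 0
10^9 mod 50 = 0
10^10 mod 50 = 0
10^11 mod 50 = 0
10^12 mod 50 = 0
10^13 mod 50 = 0
10^14 mod 50 = 0
10^15 mod 50 = 0
10^16 mod 50 = 0
10^17 mod 50 = 0
10^18 mod 50 = 0
10^19 mod 50 = 0


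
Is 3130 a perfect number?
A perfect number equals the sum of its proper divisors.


Proper divisors of 3130: 1, 2, 5, 10, 313, 626, 1565
Sum = 1 + 2 + 5 + 10 + 313 + 626 + 1565 = 2522

No, 3130 is not perfect (2522 ≠ 3130)


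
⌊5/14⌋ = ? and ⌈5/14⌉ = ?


5/14 = 0.3571
floor = 0
ceil = 1

floor = 0, ceil = 1


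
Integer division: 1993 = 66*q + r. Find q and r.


1993 = 66 * 30 + 13
Check: 1980 + 13 = 1993

q = 30, r = 13


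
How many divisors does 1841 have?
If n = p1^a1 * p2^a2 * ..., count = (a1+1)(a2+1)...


1841 = 7^1 × 263^1
d(1841) = (1+1) × (1+1) = 4

4 divisors


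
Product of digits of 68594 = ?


6 × 8 × 5 × 9 × 4 = 8640


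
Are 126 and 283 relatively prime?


Euclidean algorithm:
283 = 2 * 126 + 31
126 = 4 * 31 + 2
31 = 15 * 2 + 1
2 = 2 * 1 + 0
GCD(126, 283) = 1

Yes, coprime (GCD = 1)


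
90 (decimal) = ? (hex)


90 (base 10) = 90 (decimal)
90 (decimal) = 5A (base 16)


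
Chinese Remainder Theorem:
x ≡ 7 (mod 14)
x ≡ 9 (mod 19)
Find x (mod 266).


M = 14*19 = 266
M1 = M/14 = 19, M2 = M/19 = 14
M1^(-1) mod 14 = 3, M2^(-1) mod 19 = 15
x = 7*19*3 + 9*14*15 = 2289
2289 mod 266 = 161
Check: 161 mod 14 = 7 ✓, 161 mod 19 = 9 ✓

x ≡ 161 (mod 266)


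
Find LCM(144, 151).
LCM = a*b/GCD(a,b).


GCD(144, 151) = 1
LCM = 144*151/1 = 21744/1 = 21744

LCM = 21744


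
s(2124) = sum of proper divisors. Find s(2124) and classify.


Proper divisors: 1, 2, 3, 4, 6, 9, 12, 18, 36, 59, 118, 177, 236, 354, 531, 708, 1062
Sum = 1 + 2 + 3 + 4 + 6 + 9 + 12 + 18 + 36 + 59 + 118 + 177 + 236 + 354 + 531 + 708 + 1062 = 3336
3336 > 2124 → abundant

s(2124) = 3336 (abundant)


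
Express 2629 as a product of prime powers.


2629 / 11 = 239
239 / 239 = 1
2629 = 11 × 239


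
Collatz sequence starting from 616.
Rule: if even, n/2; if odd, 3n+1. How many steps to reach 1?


616 → 308 → 154 → 77 → 232 → 116 → 58 → 29 → 88 → 44 → 22 → 11 → 34 → 17 → 52 → 26 → 13 → 40 → 20 → 10 → 5 → 16 → 8 → 4 → 2 → 1
Total steps = 25

25 steps


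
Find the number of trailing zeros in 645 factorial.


floor(645/5) = 129
floor(645/25) = 25
floor(645/125) = 5
floor(645/625) = 1
Total = 160

160 trailing zeros


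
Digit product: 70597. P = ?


7 × 0 × 5 × 9 × 7 = 0


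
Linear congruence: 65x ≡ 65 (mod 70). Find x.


GCD(65, 70) = 5 divides 65
Divide: 13x ≡ 13 (mod 14)
x ≡ 1 (mod 14)


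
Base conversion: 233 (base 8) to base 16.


233 (base 8) = 155 (decimal)
155 (decimal) = 9B (base 16)


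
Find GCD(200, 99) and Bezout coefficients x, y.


Tabular extended Euclidean (each row: r = 200*s + 99*t):
r=200, s=1, t=0
r=99, s=0, t=1
q=2: r=2, s=1, t=-2   [200*(1) + 99*(-2) = 2]
q=49: r=1, s=-49, t=99   [200*(-49) + 99*(99) = 1]
q=2: r=0, s=99, t=-200   [200*(99) + 99*(-200) = 0]
GCD = 1; from the row with r=1: x=-49, y=99
Check: 200*(-49) + 99*(99) = -9800 + 9801 = 1

GCD = 1, x = -49, y = 99


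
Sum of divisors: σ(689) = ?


Divisors of 689: 1, 13, 53, 689
Sum = 1 + 13 + 53 + 689 = 756

σ(689) = 756


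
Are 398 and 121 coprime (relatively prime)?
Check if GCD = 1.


Euclidean algorithm:
398 = 3 * 121 + 35
121 = 3 * 35 + 16
35 = 2 * 16 + 3
16 = 5 * 3 + 1
3 = 3 * 1 + 0
GCD(398, 121) = 1

Yes, coprime (GCD = 1)


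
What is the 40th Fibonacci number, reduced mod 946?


F(k) mod 946 for k=1..40:
1, 1, 2, 3, 5, 8, 13, 21, 34, 55, 89, 144, 233, 377, 610, 41, 651, 692, 397, 143, 540, 683, 277, 14, 291, 305, 596, 901, 551, 506, 111, 617, 728, 399, 181, 580, 761, 395, 210, 605
F(40) mod 946 = 605


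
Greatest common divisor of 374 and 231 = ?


374 = 1 * 231 + 143
231 = 1 * 143 + 88
143 = 1 * 88 + 55
88 = 1 * 55 + 33
55 = 1 * 33 + 22
33 = 1 * 22 + 11
22 = 2 * 11 + 0
GCD = 11


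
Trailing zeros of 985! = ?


floor(985/5) = 197
floor(985/25) = 39
floor(985/125) = 7
floor(985/625) = 1
Total = 244

244 trailing zeros


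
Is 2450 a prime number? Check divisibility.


2450 / 2 = 1225 (exact division)
2450 is NOT prime.

No, 2450 is not prime


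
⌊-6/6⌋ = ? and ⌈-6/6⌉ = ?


-6/6 = -1.0000
floor = -1
ceil = -1

floor = -1, ceil = -1


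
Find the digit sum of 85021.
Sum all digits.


8 + 5 + 0 + 2 + 1 = 16


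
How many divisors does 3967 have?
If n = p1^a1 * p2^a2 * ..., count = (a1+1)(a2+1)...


3967 = 3967^1
d(3967) = (1+1) = 2

2 divisors


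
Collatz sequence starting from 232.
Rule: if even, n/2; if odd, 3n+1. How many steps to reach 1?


232 → 116 → 58 → 29 → 88 → 44 → 22 → 11 → 34 → 17 → 52 → 26 → 13 → 40 → 20 → 10 → 5 → 16 → 8 → 4 → 2 → 1
Total steps = 21

21 steps


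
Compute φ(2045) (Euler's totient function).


2045 = 5 × 409
Prime factors: 5, 409
φ(2045) = 2045 × (1-1/5) × (1-1/409)
= 2045 × 4/5 × 408/409 = 1632

φ(2045) = 1632


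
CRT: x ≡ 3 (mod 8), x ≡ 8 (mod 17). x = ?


M = 8*17 = 136
M1 = M/8 = 17, M2 = M/17 = 8
M1^(-1) mod 8 = 1, M2^(-1) mod 17 = 15
x = 3*17*1 + 8*8*15 = 1011
1011 mod 136 = 59
Check: 59 mod 8 = 3 ✓, 59 mod 17 = 8 ✓

x ≡ 59 (mod 136)


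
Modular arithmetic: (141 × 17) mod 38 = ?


141 × 17 = 2397
2397 mod 38 = 3


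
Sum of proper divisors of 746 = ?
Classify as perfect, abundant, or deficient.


Proper divisors: 1, 2, 373
Sum = 1 + 2 + 373 = 376
376 < 746 → deficient

s(746) = 376 (deficient)


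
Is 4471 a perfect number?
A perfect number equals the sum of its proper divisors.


Proper divisors of 4471: 1, 17, 263
Sum = 1 + 17 + 263 = 281

No, 4471 is not perfect (281 ≠ 4471)


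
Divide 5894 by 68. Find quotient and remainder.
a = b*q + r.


5894 = 68 * 86 + 46
Check: 5848 + 46 = 5894

q = 86, r = 46


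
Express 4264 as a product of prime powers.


4264 / 2 = 2132
2132 / 2 = 1066
1066 / 2 = 533
533 / 13 = 41
41 / 41 = 1
4264 = 2^3 × 13 × 41
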